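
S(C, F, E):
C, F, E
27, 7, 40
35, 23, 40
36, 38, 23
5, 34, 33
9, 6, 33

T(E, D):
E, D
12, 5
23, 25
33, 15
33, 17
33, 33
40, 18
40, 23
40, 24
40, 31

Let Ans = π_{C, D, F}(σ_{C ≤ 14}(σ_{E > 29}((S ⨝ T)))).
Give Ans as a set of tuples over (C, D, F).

Joining S and T on E yields {(27, 7, 40, 18), (27, 7, 40, 23), (27, 7, 40, 24), (27, 7, 40, 31), (35, 23, 40, 18), (35, 23, 40, 23), (35, 23, 40, 24), (35, 23, 40, 31), (36, 38, 23, 25), (5, 34, 33, 15), (5, 34, 33, 17), (5, 34, 33, 33), (9, 6, 33, 15), (9, 6, 33, 17), (9, 6, 33, 33)}.
Selection E > 29: {(27, 7, 40, 18), (27, 7, 40, 23), (27, 7, 40, 24), (27, 7, 40, 31), (35, 23, 40, 18), (35, 23, 40, 23), (35, 23, 40, 24), (35, 23, 40, 31), (5, 34, 33, 15), (5, 34, 33, 17), (5, 34, 33, 33), (9, 6, 33, 15), (9, 6, 33, 17), (9, 6, 33, 33)}
Selection C ≤ 14: {(5, 34, 33, 15), (5, 34, 33, 17), (5, 34, 33, 33), (9, 6, 33, 15), (9, 6, 33, 17), (9, 6, 33, 33)}
π_{C, D, F} gives {(5, 15, 34), (5, 17, 34), (5, 33, 34), (9, 15, 6), (9, 17, 6), (9, 33, 6)}.

{(5, 15, 34), (5, 17, 34), (5, 33, 34), (9, 15, 6), (9, 17, 6), (9, 33, 6)}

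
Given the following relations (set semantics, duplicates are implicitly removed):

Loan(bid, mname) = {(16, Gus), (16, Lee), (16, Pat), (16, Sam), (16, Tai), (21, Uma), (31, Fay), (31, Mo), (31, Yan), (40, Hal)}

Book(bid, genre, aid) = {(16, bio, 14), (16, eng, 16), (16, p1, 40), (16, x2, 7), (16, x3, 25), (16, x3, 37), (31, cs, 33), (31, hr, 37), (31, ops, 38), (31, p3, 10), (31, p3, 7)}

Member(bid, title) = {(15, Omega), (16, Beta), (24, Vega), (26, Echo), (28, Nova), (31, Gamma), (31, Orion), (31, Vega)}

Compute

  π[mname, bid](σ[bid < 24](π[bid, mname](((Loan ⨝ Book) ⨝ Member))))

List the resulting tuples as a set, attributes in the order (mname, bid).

{(Gus, 16), (Lee, 16), (Pat, 16), (Sam, 16), (Tai, 16)}

Joining Loan and Book on bid yields {(16, Gus, bio, 14), (16, Gus, eng, 16), (16, Gus, p1, 40), (16, Gus, x2, 7), (16, Gus, x3, 25), (16, Gus, x3, 37), (16, Lee, bio, 14), (16, Lee, eng, 16), (16, Lee, p1, 40), (16, Lee, x2, 7), (16, Lee, x3, 25), (16, Lee, x3, 37), (16, Pat, bio, 14), (16, Pat, eng, 16), (16, Pat, p1, 40), (16, Pat, x2, 7), (16, Pat, x3, 25), (16, Pat, x3, 37), (16, Sam, bio, 14), (16, Sam, eng, 16), (16, Sam, p1, 40), (16, Sam, x2, 7), (16, Sam, x3, 25), (16, Sam, x3, 37), (16, Tai, bio, 14), (16, Tai, eng, 16), (16, Tai, p1, 40), (16, Tai, x2, 7), (16, Tai, x3, 25), (16, Tai, x3, 37), (31, Fay, cs, 33), (31, Fay, hr, 37), (31, Fay, ops, 38), (31, Fay, p3, 10), (31, Fay, p3, 7), (31, Mo, cs, 33), (31, Mo, hr, 37), (31, Mo, ops, 38), (31, Mo, p3, 10), (31, Mo, p3, 7), (31, Yan, cs, 33), (31, Yan, hr, 37), (31, Yan, ops, 38), (31, Yan, p3, 10), (31, Yan, p3, 7)}.
Joining (Loan ⨝ Book) and Member on bid yields {(16, Gus, bio, 14, Beta), (16, Gus, eng, 16, Beta), (16, Gus, p1, 40, Beta), (16, Gus, x2, 7, Beta), (16, Gus, x3, 25, Beta), (16, Gus, x3, 37, Beta), (16, Lee, bio, 14, Beta), (16, Lee, eng, 16, Beta), (16, Lee, p1, 40, Beta), (16, Lee, x2, 7, Beta), (16, Lee, x3, 25, Beta), (16, Lee, x3, 37, Beta), (16, Pat, bio, 14, Beta), (16, Pat, eng, 16, Beta), (16, Pat, p1, 40, Beta), (16, Pat, x2, 7, Beta), (16, Pat, x3, 25, Beta), (16, Pat, x3, 37, Beta), (16, Sam, bio, 14, Beta), (16, Sam, eng, 16, Beta), (16, Sam, p1, 40, Beta), (16, Sam, x2, 7, Beta), (16, Sam, x3, 25, Beta), (16, Sam, x3, 37, Beta), (16, Tai, bio, 14, Beta), (16, Tai, eng, 16, Beta), (16, Tai, p1, 40, Beta), (16, Tai, x2, 7, Beta), (16, Tai, x3, 25, Beta), (16, Tai, x3, 37, Beta), (31, Fay, cs, 33, Gamma), (31, Fay, cs, 33, Orion), (31, Fay, cs, 33, Vega), (31, Fay, hr, 37, Gamma), (31, Fay, hr, 37, Orion), (31, Fay, hr, 37, Vega), (31, Fay, ops, 38, Gamma), (31, Fay, ops, 38, Orion), (31, Fay, ops, 38, Vega), (31, Fay, p3, 10, Gamma), (31, Fay, p3, 10, Orion), (31, Fay, p3, 10, Vega), (31, Fay, p3, 7, Gamma), (31, Fay, p3, 7, Orion), (31, Fay, p3, 7, Vega), (31, Mo, cs, 33, Gamma), (31, Mo, cs, 33, Orion), (31, Mo, cs, 33, Vega), (31, Mo, hr, 37, Gamma), (31, Mo, hr, 37, Orion), (31, Mo, hr, 37, Vega), (31, Mo, ops, 38, Gamma), (31, Mo, ops, 38, Orion), (31, Mo, ops, 38, Vega), (31, Mo, p3, 10, Gamma), (31, Mo, p3, 10, Orion), (31, Mo, p3, 10, Vega), (31, Mo, p3, 7, Gamma), (31, Mo, p3, 7, Orion), (31, Mo, p3, 7, Vega), (31, Yan, cs, 33, Gamma), (31, Yan, cs, 33, Orion), (31, Yan, cs, 33, Vega), (31, Yan, hr, 37, Gamma), (31, Yan, hr, 37, Orion), (31, Yan, hr, 37, Vega), (31, Yan, ops, 38, Gamma), (31, Yan, ops, 38, Orion), (31, Yan, ops, 38, Vega), (31, Yan, p3, 10, Gamma), (31, Yan, p3, 10, Orion), (31, Yan, p3, 10, Vega), (31, Yan, p3, 7, Gamma), (31, Yan, p3, 7, Orion), (31, Yan, p3, 7, Vega)}.
π[bid, mname]: project onto (bid, mname) (67 duplicate(s) eliminated) → {(16, Gus), (16, Lee), (16, Pat), (16, Sam), (16, Tai), (31, Fay), (31, Mo), (31, Yan)}
Filtering on bid < 24 leaves {(16, Gus), (16, Lee), (16, Pat), (16, Sam), (16, Tai)}.
π[mname, bid]: project onto (mname, bid) → {(Gus, 16), (Lee, 16), (Pat, 16), (Sam, 16), (Tai, 16)}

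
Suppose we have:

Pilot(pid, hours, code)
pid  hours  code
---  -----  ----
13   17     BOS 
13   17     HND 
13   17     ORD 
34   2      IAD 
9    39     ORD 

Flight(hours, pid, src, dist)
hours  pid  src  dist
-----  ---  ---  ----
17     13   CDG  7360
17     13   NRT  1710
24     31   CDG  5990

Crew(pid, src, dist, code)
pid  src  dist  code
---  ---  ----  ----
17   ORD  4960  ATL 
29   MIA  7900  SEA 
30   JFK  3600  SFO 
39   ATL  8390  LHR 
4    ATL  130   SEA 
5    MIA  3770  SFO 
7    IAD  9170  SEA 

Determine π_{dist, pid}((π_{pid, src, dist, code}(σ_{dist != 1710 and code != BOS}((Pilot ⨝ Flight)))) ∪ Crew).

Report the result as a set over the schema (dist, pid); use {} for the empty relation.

Natural join on pid, hours: {(13, 17, BOS, CDG, 7360), (13, 17, BOS, NRT, 1710), (13, 17, HND, CDG, 7360), (13, 17, HND, NRT, 1710), (13, 17, ORD, CDG, 7360), (13, 17, ORD, NRT, 1710)}
σ[dist != 1710 and code != BOS]: keep tuples satisfying dist != 1710 and code != BOS → {(13, 17, HND, CDG, 7360), (13, 17, ORD, CDG, 7360)}
Projecting to pid, src, dist, code: {(13, CDG, 7360, HND), (13, CDG, 7360, ORD)}
Union: {(13, CDG, 7360, HND), (13, CDG, 7360, ORD)} with {(17, ORD, 4960, ATL), (29, MIA, 7900, SEA), (30, JFK, 3600, SFO), (39, ATL, 8390, LHR), (4, ATL, 130, SEA), (5, MIA, 3770, SFO), (7, IAD, 9170, SEA)} → {(13, CDG, 7360, HND), (13, CDG, 7360, ORD), (17, ORD, 4960, ATL), (29, MIA, 7900, SEA), (30, JFK, 3600, SFO), (39, ATL, 8390, LHR), (4, ATL, 130, SEA), (5, MIA, 3770, SFO), (7, IAD, 9170, SEA)}
Projecting to dist, pid (1 duplicate(s) eliminated): {(130, 4), (3600, 30), (3770, 5), (4960, 17), (7360, 13), (7900, 29), (8390, 39), (9170, 7)}

{(130, 4), (3600, 30), (3770, 5), (4960, 17), (7360, 13), (7900, 29), (8390, 39), (9170, 7)}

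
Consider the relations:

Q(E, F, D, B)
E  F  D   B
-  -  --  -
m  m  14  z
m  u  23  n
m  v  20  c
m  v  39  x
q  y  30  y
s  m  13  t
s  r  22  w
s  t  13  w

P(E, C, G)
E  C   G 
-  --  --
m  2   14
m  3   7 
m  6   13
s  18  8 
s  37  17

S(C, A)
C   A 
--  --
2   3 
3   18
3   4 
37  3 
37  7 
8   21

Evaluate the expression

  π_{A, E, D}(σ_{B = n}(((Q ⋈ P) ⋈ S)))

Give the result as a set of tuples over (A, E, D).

Natural join on E: {(m, m, 14, z, 2, 14), (m, m, 14, z, 3, 7), (m, m, 14, z, 6, 13), (m, u, 23, n, 2, 14), (m, u, 23, n, 3, 7), (m, u, 23, n, 6, 13), (m, v, 20, c, 2, 14), (m, v, 20, c, 3, 7), (m, v, 20, c, 6, 13), (m, v, 39, x, 2, 14), (m, v, 39, x, 3, 7), (m, v, 39, x, 6, 13), (s, m, 13, t, 18, 8), (s, m, 13, t, 37, 17), (s, r, 22, w, 18, 8), (s, r, 22, w, 37, 17), (s, t, 13, w, 18, 8), (s, t, 13, w, 37, 17)}
Natural join on C: {(m, m, 14, z, 2, 14, 3), (m, m, 14, z, 3, 7, 18), (m, m, 14, z, 3, 7, 4), (m, u, 23, n, 2, 14, 3), (m, u, 23, n, 3, 7, 18), (m, u, 23, n, 3, 7, 4), (m, v, 20, c, 2, 14, 3), (m, v, 20, c, 3, 7, 18), (m, v, 20, c, 3, 7, 4), (m, v, 39, x, 2, 14, 3), (m, v, 39, x, 3, 7, 18), (m, v, 39, x, 3, 7, 4), (s, m, 13, t, 37, 17, 3), (s, m, 13, t, 37, 17, 7), (s, r, 22, w, 37, 17, 3), (s, r, 22, w, 37, 17, 7), (s, t, 13, w, 37, 17, 3), (s, t, 13, w, 37, 17, 7)}
σ[B = n]: keep tuples satisfying B = n → {(m, u, 23, n, 2, 14, 3), (m, u, 23, n, 3, 7, 18), (m, u, 23, n, 3, 7, 4)}
π_{A, E, D} gives {(18, m, 23), (3, m, 23), (4, m, 23)}.

{(18, m, 23), (3, m, 23), (4, m, 23)}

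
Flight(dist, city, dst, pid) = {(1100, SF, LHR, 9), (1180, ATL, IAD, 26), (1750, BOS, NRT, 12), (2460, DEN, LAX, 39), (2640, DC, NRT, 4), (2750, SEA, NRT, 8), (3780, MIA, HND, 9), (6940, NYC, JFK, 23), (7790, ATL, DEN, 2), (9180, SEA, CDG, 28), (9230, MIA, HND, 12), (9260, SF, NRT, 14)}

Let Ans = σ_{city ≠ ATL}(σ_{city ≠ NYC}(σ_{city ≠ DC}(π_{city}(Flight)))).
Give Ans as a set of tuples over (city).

π_{city} gives {ATL, BOS, DC, DEN, MIA, NYC, SEA, SF} (4 duplicate(s) eliminated).
Filtering on city ≠ DC leaves {ATL, BOS, DEN, MIA, NYC, SEA, SF}.
Filtering on city ≠ NYC leaves {ATL, BOS, DEN, MIA, SEA, SF}.
Filtering on city ≠ ATL leaves {BOS, DEN, MIA, SEA, SF}.

{BOS, DEN, MIA, SEA, SF}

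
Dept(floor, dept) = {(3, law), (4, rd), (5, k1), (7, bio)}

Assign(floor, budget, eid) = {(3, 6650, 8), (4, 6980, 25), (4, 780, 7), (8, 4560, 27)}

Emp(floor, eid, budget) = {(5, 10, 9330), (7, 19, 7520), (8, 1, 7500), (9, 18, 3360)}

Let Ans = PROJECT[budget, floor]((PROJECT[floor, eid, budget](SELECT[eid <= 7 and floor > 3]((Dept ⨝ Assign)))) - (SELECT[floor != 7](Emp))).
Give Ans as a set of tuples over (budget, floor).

{(780, 4)}

Joining Dept and Assign on floor yields {(3, law, 6650, 8), (4, rd, 6980, 25), (4, rd, 780, 7)}.
Filtering on eid <= 7 and floor > 3 leaves {(4, rd, 780, 7)}.
Projecting to floor, eid, budget: {(4, 7, 780)}
Filtering on floor != 7 leaves {(5, 10, 9330), (8, 1, 7500), (9, 18, 3360)}.
Difference: {(4, 7, 780)} with {(5, 10, 9330), (8, 1, 7500), (9, 18, 3360)} → {(4, 7, 780)}
Projecting to budget, floor: {(780, 4)}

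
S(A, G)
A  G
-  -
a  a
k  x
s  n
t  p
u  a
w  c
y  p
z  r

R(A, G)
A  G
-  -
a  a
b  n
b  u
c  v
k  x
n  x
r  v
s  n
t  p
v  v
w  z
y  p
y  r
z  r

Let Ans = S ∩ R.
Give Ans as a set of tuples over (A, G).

{(a, a), (k, x), (s, n), (t, p), (y, p), (z, r)}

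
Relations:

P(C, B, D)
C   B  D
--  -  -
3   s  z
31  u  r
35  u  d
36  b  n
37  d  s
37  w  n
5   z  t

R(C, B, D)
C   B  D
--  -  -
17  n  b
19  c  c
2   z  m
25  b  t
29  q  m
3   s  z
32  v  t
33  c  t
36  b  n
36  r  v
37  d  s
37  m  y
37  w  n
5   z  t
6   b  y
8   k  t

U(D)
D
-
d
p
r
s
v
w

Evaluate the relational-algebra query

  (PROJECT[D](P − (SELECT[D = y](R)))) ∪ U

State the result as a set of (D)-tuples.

Apply σ_{D = y}; surviving tuples: {(37, m, y), (6, b, y)}
Taking the difference: {(3, s, z), (31, u, r), (35, u, d), (36, b, n), (37, d, s), (37, w, n), (5, z, t)}
π[D]: project onto (D) (1 duplicate(s) eliminated) → {d, n, r, s, t, z}
Taking the union: {d, n, p, r, s, t, v, w, z}

{d, n, p, r, s, t, v, w, z}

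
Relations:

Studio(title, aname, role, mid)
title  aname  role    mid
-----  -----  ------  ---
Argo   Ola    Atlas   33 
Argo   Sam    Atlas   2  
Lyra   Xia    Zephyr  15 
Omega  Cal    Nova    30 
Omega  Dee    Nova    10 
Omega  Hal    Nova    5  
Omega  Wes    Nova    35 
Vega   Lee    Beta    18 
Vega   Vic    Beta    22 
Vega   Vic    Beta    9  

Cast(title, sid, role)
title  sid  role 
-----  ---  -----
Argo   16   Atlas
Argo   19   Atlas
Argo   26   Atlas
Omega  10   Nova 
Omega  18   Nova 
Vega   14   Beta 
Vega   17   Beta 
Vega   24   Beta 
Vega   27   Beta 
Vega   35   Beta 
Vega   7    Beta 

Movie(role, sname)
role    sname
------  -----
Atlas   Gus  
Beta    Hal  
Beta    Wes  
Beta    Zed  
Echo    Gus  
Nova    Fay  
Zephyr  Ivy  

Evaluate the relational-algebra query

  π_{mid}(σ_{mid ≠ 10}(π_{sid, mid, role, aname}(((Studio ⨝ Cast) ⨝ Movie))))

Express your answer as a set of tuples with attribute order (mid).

{18, 2, 22, 30, 33, 35, 5, 9}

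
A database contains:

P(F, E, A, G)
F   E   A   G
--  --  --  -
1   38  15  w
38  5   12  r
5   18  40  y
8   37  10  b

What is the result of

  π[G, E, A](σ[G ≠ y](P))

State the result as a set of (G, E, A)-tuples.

{(b, 37, 10), (r, 5, 12), (w, 38, 15)}

Apply σ_{G ≠ y}; surviving tuples: {(1, 38, 15, w), (38, 5, 12, r), (8, 37, 10, b)}
π_{G, E, A} gives {(b, 37, 10), (r, 5, 12), (w, 38, 15)}.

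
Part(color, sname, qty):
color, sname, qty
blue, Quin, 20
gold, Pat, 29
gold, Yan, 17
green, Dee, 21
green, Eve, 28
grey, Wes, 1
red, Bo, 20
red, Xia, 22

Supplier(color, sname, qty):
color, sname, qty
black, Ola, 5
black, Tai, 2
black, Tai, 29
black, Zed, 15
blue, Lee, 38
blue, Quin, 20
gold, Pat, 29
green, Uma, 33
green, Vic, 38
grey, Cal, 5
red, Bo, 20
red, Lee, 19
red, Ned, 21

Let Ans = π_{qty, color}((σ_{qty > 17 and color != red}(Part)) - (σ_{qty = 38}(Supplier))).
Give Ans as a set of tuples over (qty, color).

σ[qty > 17 and color != red]: keep tuples satisfying qty > 17 and color != red → {(blue, Quin, 20), (gold, Pat, 29), (green, Dee, 21), (green, Eve, 28)}
σ[qty = 38]: keep tuples satisfying qty = 38 → {(blue, Lee, 38), (green, Vic, 38)}
Taking the difference: {(blue, Quin, 20), (gold, Pat, 29), (green, Dee, 21), (green, Eve, 28)}
Projecting to qty, color: {(20, blue), (21, green), (28, green), (29, gold)}

{(20, blue), (21, green), (28, green), (29, gold)}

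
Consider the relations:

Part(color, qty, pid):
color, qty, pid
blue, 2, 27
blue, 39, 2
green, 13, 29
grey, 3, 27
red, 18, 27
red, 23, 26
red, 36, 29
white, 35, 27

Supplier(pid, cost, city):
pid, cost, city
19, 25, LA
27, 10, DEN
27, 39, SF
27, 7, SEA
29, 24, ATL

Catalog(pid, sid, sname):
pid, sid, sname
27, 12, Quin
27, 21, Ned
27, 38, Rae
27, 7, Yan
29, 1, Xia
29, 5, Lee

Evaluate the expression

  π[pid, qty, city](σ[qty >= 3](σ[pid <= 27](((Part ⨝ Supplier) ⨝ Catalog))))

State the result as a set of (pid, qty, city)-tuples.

{(27, 18, DEN), (27, 18, SEA), (27, 18, SF), (27, 3, DEN), (27, 3, SEA), (27, 3, SF), (27, 35, DEN), (27, 35, SEA), (27, 35, SF)}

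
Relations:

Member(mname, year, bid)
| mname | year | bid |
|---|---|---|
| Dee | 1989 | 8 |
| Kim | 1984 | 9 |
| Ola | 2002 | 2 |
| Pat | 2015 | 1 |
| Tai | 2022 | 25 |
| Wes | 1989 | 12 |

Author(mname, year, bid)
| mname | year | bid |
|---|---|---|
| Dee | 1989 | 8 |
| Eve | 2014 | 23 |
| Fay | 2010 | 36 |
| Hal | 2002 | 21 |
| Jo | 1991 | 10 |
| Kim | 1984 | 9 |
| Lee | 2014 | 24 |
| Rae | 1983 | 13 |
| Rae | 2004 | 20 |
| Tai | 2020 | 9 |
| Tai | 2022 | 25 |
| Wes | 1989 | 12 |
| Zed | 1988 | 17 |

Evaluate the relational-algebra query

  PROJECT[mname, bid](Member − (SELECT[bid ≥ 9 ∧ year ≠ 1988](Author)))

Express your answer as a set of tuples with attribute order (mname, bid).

{(Dee, 8), (Ola, 2), (Pat, 1)}

σ[bid ≥ 9 ∧ year ≠ 1988]: keep tuples satisfying bid ≥ 9 ∧ year ≠ 1988 → {(Eve, 2014, 23), (Fay, 2010, 36), (Hal, 2002, 21), (Jo, 1991, 10), (Kim, 1984, 9), (Lee, 2014, 24), (Rae, 1983, 13), (Rae, 2004, 20), (Tai, 2020, 9), (Tai, 2022, 25), (Wes, 1989, 12)}
Set difference of the two operands is {(Dee, 1989, 8), (Ola, 2002, 2), (Pat, 2015, 1)}.
Projecting to mname, bid: {(Dee, 8), (Ola, 2), (Pat, 1)}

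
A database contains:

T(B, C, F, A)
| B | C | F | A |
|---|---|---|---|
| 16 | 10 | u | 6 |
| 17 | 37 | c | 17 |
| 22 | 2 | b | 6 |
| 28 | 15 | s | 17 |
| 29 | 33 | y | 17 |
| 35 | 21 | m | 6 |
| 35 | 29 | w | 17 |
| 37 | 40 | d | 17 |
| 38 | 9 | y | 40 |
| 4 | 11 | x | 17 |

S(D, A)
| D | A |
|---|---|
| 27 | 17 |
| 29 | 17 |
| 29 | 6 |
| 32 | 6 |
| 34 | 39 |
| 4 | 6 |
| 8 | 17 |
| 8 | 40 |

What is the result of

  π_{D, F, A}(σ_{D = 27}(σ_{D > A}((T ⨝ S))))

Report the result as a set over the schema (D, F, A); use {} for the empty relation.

{(27, c, 17), (27, d, 17), (27, s, 17), (27, w, 17), (27, x, 17), (27, y, 17)}

Joining T and S on A yields {(16, 10, u, 6, 29), (16, 10, u, 6, 32), (16, 10, u, 6, 4), (17, 37, c, 17, 27), (17, 37, c, 17, 29), (17, 37, c, 17, 8), (22, 2, b, 6, 29), (22, 2, b, 6, 32), (22, 2, b, 6, 4), (28, 15, s, 17, 27), (28, 15, s, 17, 29), (28, 15, s, 17, 8), (29, 33, y, 17, 27), (29, 33, y, 17, 29), (29, 33, y, 17, 8), (35, 21, m, 6, 29), (35, 21, m, 6, 32), (35, 21, m, 6, 4), (35, 29, w, 17, 27), (35, 29, w, 17, 29), (35, 29, w, 17, 8), (37, 40, d, 17, 27), (37, 40, d, 17, 29), (37, 40, d, 17, 8), (38, 9, y, 40, 8), (4, 11, x, 17, 27), (4, 11, x, 17, 29), (4, 11, x, 17, 8)}.
Filtering on D > A leaves {(16, 10, u, 6, 29), (16, 10, u, 6, 32), (17, 37, c, 17, 27), (17, 37, c, 17, 29), (22, 2, b, 6, 29), (22, 2, b, 6, 32), (28, 15, s, 17, 27), (28, 15, s, 17, 29), (29, 33, y, 17, 27), (29, 33, y, 17, 29), (35, 21, m, 6, 29), (35, 21, m, 6, 32), (35, 29, w, 17, 27), (35, 29, w, 17, 29), (37, 40, d, 17, 27), (37, 40, d, 17, 29), (4, 11, x, 17, 27), (4, 11, x, 17, 29)}.
Filtering on D = 27 leaves {(17, 37, c, 17, 27), (28, 15, s, 17, 27), (29, 33, y, 17, 27), (35, 29, w, 17, 27), (37, 40, d, 17, 27), (4, 11, x, 17, 27)}.
Keep only column(s) D, F, A: {(27, c, 17), (27, d, 17), (27, s, 17), (27, w, 17), (27, x, 17), (27, y, 17)}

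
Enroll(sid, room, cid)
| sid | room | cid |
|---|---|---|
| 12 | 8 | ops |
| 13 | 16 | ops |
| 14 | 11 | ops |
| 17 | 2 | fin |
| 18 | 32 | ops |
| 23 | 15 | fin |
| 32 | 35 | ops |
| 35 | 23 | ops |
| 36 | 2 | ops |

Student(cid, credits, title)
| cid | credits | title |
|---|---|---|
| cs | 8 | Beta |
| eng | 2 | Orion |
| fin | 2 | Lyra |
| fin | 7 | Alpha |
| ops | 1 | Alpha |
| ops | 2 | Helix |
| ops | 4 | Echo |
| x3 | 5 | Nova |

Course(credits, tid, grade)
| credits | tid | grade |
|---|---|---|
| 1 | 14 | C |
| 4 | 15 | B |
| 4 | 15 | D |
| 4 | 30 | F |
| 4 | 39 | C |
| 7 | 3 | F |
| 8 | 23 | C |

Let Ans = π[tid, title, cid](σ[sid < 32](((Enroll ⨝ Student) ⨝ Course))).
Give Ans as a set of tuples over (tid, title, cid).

{(14, Alpha, ops), (15, Echo, ops), (3, Alpha, fin), (30, Echo, ops), (39, Echo, ops)}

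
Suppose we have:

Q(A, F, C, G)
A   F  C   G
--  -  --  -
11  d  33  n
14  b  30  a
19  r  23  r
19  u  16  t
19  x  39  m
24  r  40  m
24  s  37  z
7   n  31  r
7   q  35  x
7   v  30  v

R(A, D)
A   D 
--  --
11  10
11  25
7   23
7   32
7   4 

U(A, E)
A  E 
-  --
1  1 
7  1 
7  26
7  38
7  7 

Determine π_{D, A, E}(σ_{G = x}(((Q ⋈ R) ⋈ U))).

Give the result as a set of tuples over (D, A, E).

{(23, 7, 1), (23, 7, 26), (23, 7, 38), (23, 7, 7), (32, 7, 1), (32, 7, 26), (32, 7, 38), (32, 7, 7), (4, 7, 1), (4, 7, 26), (4, 7, 38), (4, 7, 7)}

Q ⋈ R (natural join on A): {(11, d, 33, n, 10), (11, d, 33, n, 25), (7, n, 31, r, 23), (7, n, 31, r, 32), (7, n, 31, r, 4), (7, q, 35, x, 23), (7, q, 35, x, 32), (7, q, 35, x, 4), (7, v, 30, v, 23), (7, v, 30, v, 32), (7, v, 30, v, 4)}
(Q ⋈ R) ⋈ U (natural join on A): {(7, n, 31, r, 23, 1), (7, n, 31, r, 23, 26), (7, n, 31, r, 23, 38), (7, n, 31, r, 23, 7), (7, n, 31, r, 32, 1), (7, n, 31, r, 32, 26), (7, n, 31, r, 32, 38), (7, n, 31, r, 32, 7), (7, n, 31, r, 4, 1), (7, n, 31, r, 4, 26), (7, n, 31, r, 4, 38), (7, n, 31, r, 4, 7), (7, q, 35, x, 23, 1), (7, q, 35, x, 23, 26), (7, q, 35, x, 23, 38), (7, q, 35, x, 23, 7), (7, q, 35, x, 32, 1), (7, q, 35, x, 32, 26), (7, q, 35, x, 32, 38), (7, q, 35, x, 32, 7), (7, q, 35, x, 4, 1), (7, q, 35, x, 4, 26), (7, q, 35, x, 4, 38), (7, q, 35, x, 4, 7), (7, v, 30, v, 23, 1), (7, v, 30, v, 23, 26), (7, v, 30, v, 23, 38), (7, v, 30, v, 23, 7), (7, v, 30, v, 32, 1), (7, v, 30, v, 32, 26), (7, v, 30, v, 32, 38), (7, v, 30, v, 32, 7), (7, v, 30, v, 4, 1), (7, v, 30, v, 4, 26), (7, v, 30, v, 4, 38), (7, v, 30, v, 4, 7)}
Apply σ_{G = x}; surviving tuples: {(7, q, 35, x, 23, 1), (7, q, 35, x, 23, 26), (7, q, 35, x, 23, 38), (7, q, 35, x, 23, 7), (7, q, 35, x, 32, 1), (7, q, 35, x, 32, 26), (7, q, 35, x, 32, 38), (7, q, 35, x, 32, 7), (7, q, 35, x, 4, 1), (7, q, 35, x, 4, 26), (7, q, 35, x, 4, 38), (7, q, 35, x, 4, 7)}
π_{D, A, E} gives {(23, 7, 1), (23, 7, 26), (23, 7, 38), (23, 7, 7), (32, 7, 1), (32, 7, 26), (32, 7, 38), (32, 7, 7), (4, 7, 1), (4, 7, 26), (4, 7, 38), (4, 7, 7)}.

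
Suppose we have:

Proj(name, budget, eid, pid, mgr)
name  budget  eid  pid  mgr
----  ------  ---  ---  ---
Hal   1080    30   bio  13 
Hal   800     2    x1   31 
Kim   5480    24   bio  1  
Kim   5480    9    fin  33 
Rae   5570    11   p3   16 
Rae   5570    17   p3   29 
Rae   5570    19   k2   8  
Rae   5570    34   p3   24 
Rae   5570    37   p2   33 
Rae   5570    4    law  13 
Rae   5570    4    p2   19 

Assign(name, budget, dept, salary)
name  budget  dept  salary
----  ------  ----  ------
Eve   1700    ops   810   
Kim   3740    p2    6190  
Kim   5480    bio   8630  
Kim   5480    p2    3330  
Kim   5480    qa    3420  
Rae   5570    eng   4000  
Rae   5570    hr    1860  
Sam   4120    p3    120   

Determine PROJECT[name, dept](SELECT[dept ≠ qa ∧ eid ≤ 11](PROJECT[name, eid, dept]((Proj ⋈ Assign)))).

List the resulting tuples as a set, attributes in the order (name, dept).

{(Kim, bio), (Kim, p2), (Rae, eng), (Rae, hr)}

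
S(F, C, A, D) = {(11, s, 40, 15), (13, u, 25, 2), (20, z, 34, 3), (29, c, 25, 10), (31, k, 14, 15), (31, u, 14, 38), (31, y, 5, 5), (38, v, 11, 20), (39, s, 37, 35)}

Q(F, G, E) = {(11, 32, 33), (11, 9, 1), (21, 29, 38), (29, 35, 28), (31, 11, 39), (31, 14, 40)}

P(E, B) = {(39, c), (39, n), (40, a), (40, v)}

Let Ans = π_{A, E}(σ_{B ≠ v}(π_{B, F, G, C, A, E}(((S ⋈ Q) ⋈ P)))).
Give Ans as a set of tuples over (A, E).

{(14, 39), (14, 40), (5, 39), (5, 40)}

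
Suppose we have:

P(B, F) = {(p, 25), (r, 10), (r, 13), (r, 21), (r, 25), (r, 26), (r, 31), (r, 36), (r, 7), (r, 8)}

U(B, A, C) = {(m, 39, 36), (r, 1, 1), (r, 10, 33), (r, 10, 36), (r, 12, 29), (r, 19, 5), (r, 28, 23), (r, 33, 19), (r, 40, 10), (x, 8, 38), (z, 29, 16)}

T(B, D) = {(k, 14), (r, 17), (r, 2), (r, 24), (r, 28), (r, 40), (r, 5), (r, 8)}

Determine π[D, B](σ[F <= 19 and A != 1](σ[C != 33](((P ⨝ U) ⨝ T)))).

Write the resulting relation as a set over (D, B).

{(17, r), (2, r), (24, r), (28, r), (40, r), (5, r), (8, r)}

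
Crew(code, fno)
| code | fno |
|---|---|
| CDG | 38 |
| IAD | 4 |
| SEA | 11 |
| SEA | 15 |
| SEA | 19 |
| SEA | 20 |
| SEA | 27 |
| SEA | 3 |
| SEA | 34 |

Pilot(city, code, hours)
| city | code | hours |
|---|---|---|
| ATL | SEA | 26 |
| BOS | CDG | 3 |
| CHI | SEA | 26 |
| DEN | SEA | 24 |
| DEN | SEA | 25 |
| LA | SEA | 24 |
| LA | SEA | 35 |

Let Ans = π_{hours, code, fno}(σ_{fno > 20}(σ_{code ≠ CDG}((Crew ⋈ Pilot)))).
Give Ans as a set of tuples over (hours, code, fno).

Natural join on code: {(CDG, 38, BOS, 3), (SEA, 11, ATL, 26), (SEA, 11, CHI, 26), (SEA, 11, DEN, 24), (SEA, 11, DEN, 25), (SEA, 11, LA, 24), (SEA, 11, LA, 35), (SEA, 15, ATL, 26), (SEA, 15, CHI, 26), (SEA, 15, DEN, 24), (SEA, 15, DEN, 25), (SEA, 15, LA, 24), (SEA, 15, LA, 35), (SEA, 19, ATL, 26), (SEA, 19, CHI, 26), (SEA, 19, DEN, 24), (SEA, 19, DEN, 25), (SEA, 19, LA, 24), (SEA, 19, LA, 35), (SEA, 20, ATL, 26), (SEA, 20, CHI, 26), (SEA, 20, DEN, 24), (SEA, 20, DEN, 25), (SEA, 20, LA, 24), (SEA, 20, LA, 35), (SEA, 27, ATL, 26), (SEA, 27, CHI, 26), (SEA, 27, DEN, 24), (SEA, 27, DEN, 25), (SEA, 27, LA, 24), (SEA, 27, LA, 35), (SEA, 3, ATL, 26), (SEA, 3, CHI, 26), (SEA, 3, DEN, 24), (SEA, 3, DEN, 25), (SEA, 3, LA, 24), (SEA, 3, LA, 35), (SEA, 34, ATL, 26), (SEA, 34, CHI, 26), (SEA, 34, DEN, 24), (SEA, 34, DEN, 25), (SEA, 34, LA, 24), (SEA, 34, LA, 35)}
Selection code ≠ CDG: {(SEA, 11, ATL, 26), (SEA, 11, CHI, 26), (SEA, 11, DEN, 24), (SEA, 11, DEN, 25), (SEA, 11, LA, 24), (SEA, 11, LA, 35), (SEA, 15, ATL, 26), (SEA, 15, CHI, 26), (SEA, 15, DEN, 24), (SEA, 15, DEN, 25), (SEA, 15, LA, 24), (SEA, 15, LA, 35), (SEA, 19, ATL, 26), (SEA, 19, CHI, 26), (SEA, 19, DEN, 24), (SEA, 19, DEN, 25), (SEA, 19, LA, 24), (SEA, 19, LA, 35), (SEA, 20, ATL, 26), (SEA, 20, CHI, 26), (SEA, 20, DEN, 24), (SEA, 20, DEN, 25), (SEA, 20, LA, 24), (SEA, 20, LA, 35), (SEA, 27, ATL, 26), (SEA, 27, CHI, 26), (SEA, 27, DEN, 24), (SEA, 27, DEN, 25), (SEA, 27, LA, 24), (SEA, 27, LA, 35), (SEA, 3, ATL, 26), (SEA, 3, CHI, 26), (SEA, 3, DEN, 24), (SEA, 3, DEN, 25), (SEA, 3, LA, 24), (SEA, 3, LA, 35), (SEA, 34, ATL, 26), (SEA, 34, CHI, 26), (SEA, 34, DEN, 24), (SEA, 34, DEN, 25), (SEA, 34, LA, 24), (SEA, 34, LA, 35)}
Selection fno > 20: {(SEA, 27, ATL, 26), (SEA, 27, CHI, 26), (SEA, 27, DEN, 24), (SEA, 27, DEN, 25), (SEA, 27, LA, 24), (SEA, 27, LA, 35), (SEA, 34, ATL, 26), (SEA, 34, CHI, 26), (SEA, 34, DEN, 24), (SEA, 34, DEN, 25), (SEA, 34, LA, 24), (SEA, 34, LA, 35)}
Keep only column(s) hours, code, fno (4 duplicate(s) eliminated): {(24, SEA, 27), (24, SEA, 34), (25, SEA, 27), (25, SEA, 34), (26, SEA, 27), (26, SEA, 34), (35, SEA, 27), (35, SEA, 34)}

{(24, SEA, 27), (24, SEA, 34), (25, SEA, 27), (25, SEA, 34), (26, SEA, 27), (26, SEA, 34), (35, SEA, 27), (35, SEA, 34)}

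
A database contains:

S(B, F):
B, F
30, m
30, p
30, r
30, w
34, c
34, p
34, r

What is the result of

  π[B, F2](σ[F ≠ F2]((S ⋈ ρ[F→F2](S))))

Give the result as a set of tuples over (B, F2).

ρ[F→F2]: schema becomes (B, F2); tuples unchanged.
Natural join on B: {(30, m, m), (30, m, p), (30, m, r), (30, m, w), (30, p, m), (30, p, p), (30, p, r), (30, p, w), (30, r, m), (30, r, p), (30, r, r), (30, r, w), (30, w, m), (30, w, p), (30, w, r), (30, w, w), (34, c, c), (34, c, p), (34, c, r), (34, p, c), (34, p, p), (34, p, r), (34, r, c), (34, r, p), (34, r, r)}
Apply σ_{F ≠ F2}; surviving tuples: {(30, m, p), (30, m, r), (30, m, w), (30, p, m), (30, p, r), (30, p, w), (30, r, m), (30, r, p), (30, r, w), (30, w, m), (30, w, p), (30, w, r), (34, c, p), (34, c, r), (34, p, c), (34, p, r), (34, r, c), (34, r, p)}
Keep only column(s) B, F2 (11 duplicate(s) eliminated): {(30, m), (30, p), (30, r), (30, w), (34, c), (34, p), (34, r)}

{(30, m), (30, p), (30, r), (30, w), (34, c), (34, p), (34, r)}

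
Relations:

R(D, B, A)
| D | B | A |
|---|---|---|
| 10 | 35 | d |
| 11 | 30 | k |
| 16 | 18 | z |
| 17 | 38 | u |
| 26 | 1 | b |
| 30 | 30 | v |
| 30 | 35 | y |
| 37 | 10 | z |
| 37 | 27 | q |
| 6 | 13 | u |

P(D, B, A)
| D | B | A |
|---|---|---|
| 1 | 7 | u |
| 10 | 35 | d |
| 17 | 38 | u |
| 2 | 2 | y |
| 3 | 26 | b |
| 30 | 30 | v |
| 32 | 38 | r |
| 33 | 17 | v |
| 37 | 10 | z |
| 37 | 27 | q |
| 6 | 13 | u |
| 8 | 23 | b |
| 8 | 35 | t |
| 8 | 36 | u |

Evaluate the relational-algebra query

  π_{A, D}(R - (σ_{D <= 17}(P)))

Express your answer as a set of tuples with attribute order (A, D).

{(b, 26), (k, 11), (q, 37), (v, 30), (y, 30), (z, 16), (z, 37)}

Selection D <= 17: {(1, 7, u), (10, 35, d), (17, 38, u), (2, 2, y), (3, 26, b), (6, 13, u), (8, 23, b), (8, 35, t), (8, 36, u)}
Difference: {(10, 35, d), (11, 30, k), (16, 18, z), (17, 38, u), (26, 1, b), (30, 30, v), (30, 35, y), (37, 10, z), (37, 27, q), (6, 13, u)} with {(1, 7, u), (10, 35, d), (17, 38, u), (2, 2, y), (3, 26, b), (6, 13, u), (8, 23, b), (8, 35, t), (8, 36, u)} → {(11, 30, k), (16, 18, z), (26, 1, b), (30, 30, v), (30, 35, y), (37, 10, z), (37, 27, q)}
Keep only column(s) A, D: {(b, 26), (k, 11), (q, 37), (v, 30), (y, 30), (z, 16), (z, 37)}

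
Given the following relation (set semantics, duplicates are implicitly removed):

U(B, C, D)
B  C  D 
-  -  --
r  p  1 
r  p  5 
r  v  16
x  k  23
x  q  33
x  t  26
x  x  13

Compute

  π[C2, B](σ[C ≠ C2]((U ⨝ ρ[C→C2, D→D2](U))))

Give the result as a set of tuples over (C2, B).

{(k, x), (p, r), (q, x), (t, x), (v, r), (x, x)}

ρ[C→C2, D→D2]: schema becomes (B, C2, D2); tuples unchanged.
U ⋈ ρ[C→C2, D→D2](U) (natural join on B): {(r, p, 1, p, 1), (r, p, 1, p, 5), (r, p, 1, v, 16), (r, p, 5, p, 1), (r, p, 5, p, 5), (r, p, 5, v, 16), (r, v, 16, p, 1), (r, v, 16, p, 5), (r, v, 16, v, 16), (x, k, 23, k, 23), (x, k, 23, q, 33), (x, k, 23, t, 26), (x, k, 23, x, 13), (x, q, 33, k, 23), (x, q, 33, q, 33), (x, q, 33, t, 26), (x, q, 33, x, 13), (x, t, 26, k, 23), (x, t, 26, q, 33), (x, t, 26, t, 26), (x, t, 26, x, 13), (x, x, 13, k, 23), (x, x, 13, q, 33), (x, x, 13, t, 26), (x, x, 13, x, 13)}
Apply σ_{C ≠ C2}; surviving tuples: {(r, p, 1, v, 16), (r, p, 5, v, 16), (r, v, 16, p, 1), (r, v, 16, p, 5), (x, k, 23, q, 33), (x, k, 23, t, 26), (x, k, 23, x, 13), (x, q, 33, k, 23), (x, q, 33, t, 26), (x, q, 33, x, 13), (x, t, 26, k, 23), (x, t, 26, q, 33), (x, t, 26, x, 13), (x, x, 13, k, 23), (x, x, 13, q, 33), (x, x, 13, t, 26)}
π[C2, B]: project onto (C2, B) (10 duplicate(s) eliminated) → {(k, x), (p, r), (q, x), (t, x), (v, r), (x, x)}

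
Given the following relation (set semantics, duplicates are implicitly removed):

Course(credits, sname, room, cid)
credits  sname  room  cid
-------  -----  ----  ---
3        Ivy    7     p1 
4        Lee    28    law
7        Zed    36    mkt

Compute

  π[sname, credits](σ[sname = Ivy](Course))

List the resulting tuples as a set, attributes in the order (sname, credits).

σ[sname = Ivy]: keep tuples satisfying sname = Ivy → {(3, Ivy, 7, p1)}
Keep only column(s) sname, credits: {(Ivy, 3)}

{(Ivy, 3)}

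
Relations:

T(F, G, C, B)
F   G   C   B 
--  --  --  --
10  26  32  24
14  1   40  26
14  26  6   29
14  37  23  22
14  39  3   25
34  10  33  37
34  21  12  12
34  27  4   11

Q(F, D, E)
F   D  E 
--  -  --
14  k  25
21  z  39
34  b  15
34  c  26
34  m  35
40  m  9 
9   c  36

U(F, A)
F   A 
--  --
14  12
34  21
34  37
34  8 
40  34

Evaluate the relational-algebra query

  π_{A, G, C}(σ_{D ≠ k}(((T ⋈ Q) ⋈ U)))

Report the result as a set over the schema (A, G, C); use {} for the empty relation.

Joining T and Q on F yields {(14, 1, 40, 26, k, 25), (14, 26, 6, 29, k, 25), (14, 37, 23, 22, k, 25), (14, 39, 3, 25, k, 25), (34, 10, 33, 37, b, 15), (34, 10, 33, 37, c, 26), (34, 10, 33, 37, m, 35), (34, 21, 12, 12, b, 15), (34, 21, 12, 12, c, 26), (34, 21, 12, 12, m, 35), (34, 27, 4, 11, b, 15), (34, 27, 4, 11, c, 26), (34, 27, 4, 11, m, 35)}.
Joining (T ⋈ Q) and U on F yields {(14, 1, 40, 26, k, 25, 12), (14, 26, 6, 29, k, 25, 12), (14, 37, 23, 22, k, 25, 12), (14, 39, 3, 25, k, 25, 12), (34, 10, 33, 37, b, 15, 21), (34, 10, 33, 37, b, 15, 37), (34, 10, 33, 37, b, 15, 8), (34, 10, 33, 37, c, 26, 21), (34, 10, 33, 37, c, 26, 37), (34, 10, 33, 37, c, 26, 8), (34, 10, 33, 37, m, 35, 21), (34, 10, 33, 37, m, 35, 37), (34, 10, 33, 37, m, 35, 8), (34, 21, 12, 12, b, 15, 21), (34, 21, 12, 12, b, 15, 37), (34, 21, 12, 12, b, 15, 8), (34, 21, 12, 12, c, 26, 21), (34, 21, 12, 12, c, 26, 37), (34, 21, 12, 12, c, 26, 8), (34, 21, 12, 12, m, 35, 21), (34, 21, 12, 12, m, 35, 37), (34, 21, 12, 12, m, 35, 8), (34, 27, 4, 11, b, 15, 21), (34, 27, 4, 11, b, 15, 37), (34, 27, 4, 11, b, 15, 8), (34, 27, 4, 11, c, 26, 21), (34, 27, 4, 11, c, 26, 37), (34, 27, 4, 11, c, 26, 8), (34, 27, 4, 11, m, 35, 21), (34, 27, 4, 11, m, 35, 37), (34, 27, 4, 11, m, 35, 8)}.
σ[D ≠ k]: keep tuples satisfying D ≠ k → {(34, 10, 33, 37, b, 15, 21), (34, 10, 33, 37, b, 15, 37), (34, 10, 33, 37, b, 15, 8), (34, 10, 33, 37, c, 26, 21), (34, 10, 33, 37, c, 26, 37), (34, 10, 33, 37, c, 26, 8), (34, 10, 33, 37, m, 35, 21), (34, 10, 33, 37, m, 35, 37), (34, 10, 33, 37, m, 35, 8), (34, 21, 12, 12, b, 15, 21), (34, 21, 12, 12, b, 15, 37), (34, 21, 12, 12, b, 15, 8), (34, 21, 12, 12, c, 26, 21), (34, 21, 12, 12, c, 26, 37), (34, 21, 12, 12, c, 26, 8), (34, 21, 12, 12, m, 35, 21), (34, 21, 12, 12, m, 35, 37), (34, 21, 12, 12, m, 35, 8), (34, 27, 4, 11, b, 15, 21), (34, 27, 4, 11, b, 15, 37), (34, 27, 4, 11, b, 15, 8), (34, 27, 4, 11, c, 26, 21), (34, 27, 4, 11, c, 26, 37), (34, 27, 4, 11, c, 26, 8), (34, 27, 4, 11, m, 35, 21), (34, 27, 4, 11, m, 35, 37), (34, 27, 4, 11, m, 35, 8)}
π_{A, G, C} gives {(21, 10, 33), (21, 21, 12), (21, 27, 4), (37, 10, 33), (37, 21, 12), (37, 27, 4), (8, 10, 33), (8, 21, 12), (8, 27, 4)} (18 duplicate(s) eliminated).

{(21, 10, 33), (21, 21, 12), (21, 27, 4), (37, 10, 33), (37, 21, 12), (37, 27, 4), (8, 10, 33), (8, 21, 12), (8, 27, 4)}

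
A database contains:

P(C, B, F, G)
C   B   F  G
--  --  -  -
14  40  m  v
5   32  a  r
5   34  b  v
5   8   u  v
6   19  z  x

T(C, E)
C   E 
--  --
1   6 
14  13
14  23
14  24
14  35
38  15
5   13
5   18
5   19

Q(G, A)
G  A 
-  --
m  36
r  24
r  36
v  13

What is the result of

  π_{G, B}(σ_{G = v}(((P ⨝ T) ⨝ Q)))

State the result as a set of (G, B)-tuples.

Natural join on C: {(14, 40, m, v, 13), (14, 40, m, v, 23), (14, 40, m, v, 24), (14, 40, m, v, 35), (5, 32, a, r, 13), (5, 32, a, r, 18), (5, 32, a, r, 19), (5, 34, b, v, 13), (5, 34, b, v, 18), (5, 34, b, v, 19), (5, 8, u, v, 13), (5, 8, u, v, 18), (5, 8, u, v, 19)}
Natural join on G: {(14, 40, m, v, 13, 13), (14, 40, m, v, 23, 13), (14, 40, m, v, 24, 13), (14, 40, m, v, 35, 13), (5, 32, a, r, 13, 24), (5, 32, a, r, 13, 36), (5, 32, a, r, 18, 24), (5, 32, a, r, 18, 36), (5, 32, a, r, 19, 24), (5, 32, a, r, 19, 36), (5, 34, b, v, 13, 13), (5, 34, b, v, 18, 13), (5, 34, b, v, 19, 13), (5, 8, u, v, 13, 13), (5, 8, u, v, 18, 13), (5, 8, u, v, 19, 13)}
Apply σ_{G = v}; surviving tuples: {(14, 40, m, v, 13, 13), (14, 40, m, v, 23, 13), (14, 40, m, v, 24, 13), (14, 40, m, v, 35, 13), (5, 34, b, v, 13, 13), (5, 34, b, v, 18, 13), (5, 34, b, v, 19, 13), (5, 8, u, v, 13, 13), (5, 8, u, v, 18, 13), (5, 8, u, v, 19, 13)}
Projecting to G, B (7 duplicate(s) eliminated): {(v, 34), (v, 40), (v, 8)}

{(v, 34), (v, 40), (v, 8)}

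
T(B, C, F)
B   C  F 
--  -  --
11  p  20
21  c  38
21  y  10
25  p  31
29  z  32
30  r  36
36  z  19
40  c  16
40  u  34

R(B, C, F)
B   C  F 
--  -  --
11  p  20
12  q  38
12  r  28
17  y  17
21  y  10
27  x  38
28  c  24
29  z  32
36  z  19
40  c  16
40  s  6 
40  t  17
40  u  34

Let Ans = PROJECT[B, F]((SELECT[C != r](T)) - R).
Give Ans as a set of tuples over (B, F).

{(21, 38), (25, 31)}

Apply σ_{C != r}; surviving tuples: {(11, p, 20), (21, c, 38), (21, y, 10), (25, p, 31), (29, z, 32), (36, z, 19), (40, c, 16), (40, u, 34)}
Set difference of the two operands is {(21, c, 38), (25, p, 31)}.
Projecting to B, F: {(21, 38), (25, 31)}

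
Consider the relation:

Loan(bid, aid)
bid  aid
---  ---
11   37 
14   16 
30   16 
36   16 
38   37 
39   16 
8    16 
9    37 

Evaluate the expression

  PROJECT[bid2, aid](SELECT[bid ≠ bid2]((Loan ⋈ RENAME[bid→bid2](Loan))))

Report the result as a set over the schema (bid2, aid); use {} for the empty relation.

{(11, 37), (14, 16), (30, 16), (36, 16), (38, 37), (39, 16), (8, 16), (9, 37)}

ρ[bid→bid2]: schema becomes (bid2, aid); tuples unchanged.
Loan ⋈ RENAME[bid→bid2](Loan) (natural join on aid): {(11, 37, 11), (11, 37, 38), (11, 37, 9), (14, 16, 14), (14, 16, 30), (14, 16, 36), (14, 16, 39), (14, 16, 8), (30, 16, 14), (30, 16, 30), (30, 16, 36), (30, 16, 39), (30, 16, 8), (36, 16, 14), (36, 16, 30), (36, 16, 36), (36, 16, 39), (36, 16, 8), (38, 37, 11), (38, 37, 38), (38, 37, 9), (39, 16, 14), (39, 16, 30), (39, 16, 36), (39, 16, 39), (39, 16, 8), (8, 16, 14), (8, 16, 30), (8, 16, 36), (8, 16, 39), (8, 16, 8), (9, 37, 11), (9, 37, 38), (9, 37, 9)}
Apply σ_{bid ≠ bid2}; surviving tuples: {(11, 37, 38), (11, 37, 9), (14, 16, 30), (14, 16, 36), (14, 16, 39), (14, 16, 8), (30, 16, 14), (30, 16, 36), (30, 16, 39), (30, 16, 8), (36, 16, 14), (36, 16, 30), (36, 16, 39), (36, 16, 8), (38, 37, 11), (38, 37, 9), (39, 16, 14), (39, 16, 30), (39, 16, 36), (39, 16, 8), (8, 16, 14), (8, 16, 30), (8, 16, 36), (8, 16, 39), (9, 37, 11), (9, 37, 38)}
π_{bid2, aid} gives {(11, 37), (14, 16), (30, 16), (36, 16), (38, 37), (39, 16), (8, 16), (9, 37)} (18 duplicate(s) eliminated).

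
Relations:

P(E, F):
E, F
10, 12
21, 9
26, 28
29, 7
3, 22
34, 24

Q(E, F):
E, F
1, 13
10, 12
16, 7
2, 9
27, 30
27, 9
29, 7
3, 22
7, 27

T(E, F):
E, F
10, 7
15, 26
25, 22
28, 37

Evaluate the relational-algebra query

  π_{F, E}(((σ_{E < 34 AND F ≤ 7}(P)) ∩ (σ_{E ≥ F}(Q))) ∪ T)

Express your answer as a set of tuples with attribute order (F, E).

σ[E < 34 AND F ≤ 7]: keep tuples satisfying E < 34 AND F ≤ 7 → {(29, 7)}
σ[E ≥ F]: keep tuples satisfying E ≥ F → {(16, 7), (27, 9), (29, 7)}
Taking the intersection: {(29, 7)}
Taking the union: {(10, 7), (15, 26), (25, 22), (28, 37), (29, 7)}
π_{F, E} gives {(22, 25), (26, 15), (37, 28), (7, 10), (7, 29)}.

{(22, 25), (26, 15), (37, 28), (7, 10), (7, 29)}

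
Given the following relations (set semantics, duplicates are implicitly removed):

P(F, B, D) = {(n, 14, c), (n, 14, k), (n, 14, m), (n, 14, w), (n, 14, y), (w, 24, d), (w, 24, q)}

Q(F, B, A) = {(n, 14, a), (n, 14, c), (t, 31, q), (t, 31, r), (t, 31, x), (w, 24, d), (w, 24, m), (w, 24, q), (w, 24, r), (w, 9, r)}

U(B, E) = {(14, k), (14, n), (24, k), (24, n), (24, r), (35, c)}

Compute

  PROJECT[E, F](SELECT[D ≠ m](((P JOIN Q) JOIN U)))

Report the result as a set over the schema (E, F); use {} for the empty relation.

{(k, n), (k, w), (n, n), (n, w), (r, w)}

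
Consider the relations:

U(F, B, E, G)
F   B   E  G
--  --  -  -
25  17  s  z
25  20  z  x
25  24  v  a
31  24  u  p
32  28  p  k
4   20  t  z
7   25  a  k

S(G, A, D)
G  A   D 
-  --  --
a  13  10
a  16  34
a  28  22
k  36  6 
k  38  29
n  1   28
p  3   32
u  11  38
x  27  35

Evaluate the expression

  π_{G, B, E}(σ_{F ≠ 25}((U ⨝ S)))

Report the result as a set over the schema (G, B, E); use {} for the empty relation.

{(k, 25, a), (k, 28, p), (p, 24, u)}

U ⋈ S (natural join on G): {(25, 20, z, x, 27, 35), (25, 24, v, a, 13, 10), (25, 24, v, a, 16, 34), (25, 24, v, a, 28, 22), (31, 24, u, p, 3, 32), (32, 28, p, k, 36, 6), (32, 28, p, k, 38, 29), (7, 25, a, k, 36, 6), (7, 25, a, k, 38, 29)}
Filtering on F ≠ 25 leaves {(31, 24, u, p, 3, 32), (32, 28, p, k, 36, 6), (32, 28, p, k, 38, 29), (7, 25, a, k, 36, 6), (7, 25, a, k, 38, 29)}.
Projecting to G, B, E (2 duplicate(s) eliminated): {(k, 25, a), (k, 28, p), (p, 24, u)}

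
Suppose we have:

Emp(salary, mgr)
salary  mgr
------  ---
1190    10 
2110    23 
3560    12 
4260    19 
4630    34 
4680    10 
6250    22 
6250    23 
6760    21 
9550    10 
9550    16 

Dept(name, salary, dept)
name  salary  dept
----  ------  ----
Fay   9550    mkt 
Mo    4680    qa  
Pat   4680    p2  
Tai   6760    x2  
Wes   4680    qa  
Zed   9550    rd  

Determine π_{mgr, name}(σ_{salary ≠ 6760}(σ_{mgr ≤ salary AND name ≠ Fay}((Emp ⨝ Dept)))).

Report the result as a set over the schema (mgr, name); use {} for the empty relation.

{(10, Mo), (10, Pat), (10, Wes), (10, Zed), (16, Zed)}

Natural join on salary: {(4680, 10, Mo, qa), (4680, 10, Pat, p2), (4680, 10, Wes, qa), (6760, 21, Tai, x2), (9550, 10, Fay, mkt), (9550, 10, Zed, rd), (9550, 16, Fay, mkt), (9550, 16, Zed, rd)}
Apply σ_{mgr ≤ salary AND name ≠ Fay}; surviving tuples: {(4680, 10, Mo, qa), (4680, 10, Pat, p2), (4680, 10, Wes, qa), (6760, 21, Tai, x2), (9550, 10, Zed, rd), (9550, 16, Zed, rd)}
Apply σ_{salary ≠ 6760}; surviving tuples: {(4680, 10, Mo, qa), (4680, 10, Pat, p2), (4680, 10, Wes, qa), (9550, 10, Zed, rd), (9550, 16, Zed, rd)}
Projecting to mgr, name: {(10, Mo), (10, Pat), (10, Wes), (10, Zed), (16, Zed)}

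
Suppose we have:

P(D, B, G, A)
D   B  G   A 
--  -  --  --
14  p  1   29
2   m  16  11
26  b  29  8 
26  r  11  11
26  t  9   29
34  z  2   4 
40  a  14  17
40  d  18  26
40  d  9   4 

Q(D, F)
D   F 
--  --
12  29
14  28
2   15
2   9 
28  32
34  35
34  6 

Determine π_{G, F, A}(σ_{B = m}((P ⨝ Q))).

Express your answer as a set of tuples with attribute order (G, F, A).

P ⋈ Q (natural join on D): {(14, p, 1, 29, 28), (2, m, 16, 11, 15), (2, m, 16, 11, 9), (34, z, 2, 4, 35), (34, z, 2, 4, 6)}
σ[B = m]: keep tuples satisfying B = m → {(2, m, 16, 11, 15), (2, m, 16, 11, 9)}
π[G, F, A]: project onto (G, F, A) → {(16, 15, 11), (16, 9, 11)}

{(16, 15, 11), (16, 9, 11)}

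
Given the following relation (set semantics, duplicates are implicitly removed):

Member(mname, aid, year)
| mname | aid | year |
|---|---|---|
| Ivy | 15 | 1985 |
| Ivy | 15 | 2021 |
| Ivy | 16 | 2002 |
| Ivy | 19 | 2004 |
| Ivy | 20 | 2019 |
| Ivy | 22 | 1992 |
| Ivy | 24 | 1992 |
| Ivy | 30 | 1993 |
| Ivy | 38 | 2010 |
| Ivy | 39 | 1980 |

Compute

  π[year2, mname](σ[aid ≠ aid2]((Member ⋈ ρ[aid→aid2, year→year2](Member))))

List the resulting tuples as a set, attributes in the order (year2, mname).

{(1980, Ivy), (1985, Ivy), (1992, Ivy), (1993, Ivy), (2002, Ivy), (2004, Ivy), (2010, Ivy), (2019, Ivy), (2021, Ivy)}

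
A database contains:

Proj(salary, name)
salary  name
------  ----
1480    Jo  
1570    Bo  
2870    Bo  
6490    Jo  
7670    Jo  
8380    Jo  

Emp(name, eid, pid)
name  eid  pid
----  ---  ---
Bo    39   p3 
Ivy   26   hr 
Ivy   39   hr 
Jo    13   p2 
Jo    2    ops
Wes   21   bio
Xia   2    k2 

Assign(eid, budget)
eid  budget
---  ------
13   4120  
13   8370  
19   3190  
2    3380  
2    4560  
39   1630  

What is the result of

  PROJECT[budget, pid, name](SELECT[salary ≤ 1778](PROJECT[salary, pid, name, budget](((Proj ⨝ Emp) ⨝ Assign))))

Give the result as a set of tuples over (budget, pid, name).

Proj ⋈ Emp (natural join on name): {(1480, Jo, 13, p2), (1480, Jo, 2, ops), (1570, Bo, 39, p3), (2870, Bo, 39, p3), (6490, Jo, 13, p2), (6490, Jo, 2, ops), (7670, Jo, 13, p2), (7670, Jo, 2, ops), (8380, Jo, 13, p2), (8380, Jo, 2, ops)}
(Proj ⨝ Emp) ⋈ Assign (natural join on eid): {(1480, Jo, 13, p2, 4120), (1480, Jo, 13, p2, 8370), (1480, Jo, 2, ops, 3380), (1480, Jo, 2, ops, 4560), (1570, Bo, 39, p3, 1630), (2870, Bo, 39, p3, 1630), (6490, Jo, 13, p2, 4120), (6490, Jo, 13, p2, 8370), (6490, Jo, 2, ops, 3380), (6490, Jo, 2, ops, 4560), (7670, Jo, 13, p2, 4120), (7670, Jo, 13, p2, 8370), (7670, Jo, 2, ops, 3380), (7670, Jo, 2, ops, 4560), (8380, Jo, 13, p2, 4120), (8380, Jo, 13, p2, 8370), (8380, Jo, 2, ops, 3380), (8380, Jo, 2, ops, 4560)}
Projecting to salary, pid, name, budget: {(1480, ops, Jo, 3380), (1480, ops, Jo, 4560), (1480, p2, Jo, 4120), (1480, p2, Jo, 8370), (1570, p3, Bo, 1630), (2870, p3, Bo, 1630), (6490, ops, Jo, 3380), (6490, ops, Jo, 4560), (6490, p2, Jo, 4120), (6490, p2, Jo, 8370), (7670, ops, Jo, 3380), (7670, ops, Jo, 4560), (7670, p2, Jo, 4120), (7670, p2, Jo, 8370), (8380, ops, Jo, 3380), (8380, ops, Jo, 4560), (8380, p2, Jo, 4120), (8380, p2, Jo, 8370)}
Filtering on salary ≤ 1778 leaves {(1480, ops, Jo, 3380), (1480, ops, Jo, 4560), (1480, p2, Jo, 4120), (1480, p2, Jo, 8370), (1570, p3, Bo, 1630)}.
Projecting to budget, pid, name: {(1630, p3, Bo), (3380, ops, Jo), (4120, p2, Jo), (4560, ops, Jo), (8370, p2, Jo)}

{(1630, p3, Bo), (3380, ops, Jo), (4120, p2, Jo), (4560, ops, Jo), (8370, p2, Jo)}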